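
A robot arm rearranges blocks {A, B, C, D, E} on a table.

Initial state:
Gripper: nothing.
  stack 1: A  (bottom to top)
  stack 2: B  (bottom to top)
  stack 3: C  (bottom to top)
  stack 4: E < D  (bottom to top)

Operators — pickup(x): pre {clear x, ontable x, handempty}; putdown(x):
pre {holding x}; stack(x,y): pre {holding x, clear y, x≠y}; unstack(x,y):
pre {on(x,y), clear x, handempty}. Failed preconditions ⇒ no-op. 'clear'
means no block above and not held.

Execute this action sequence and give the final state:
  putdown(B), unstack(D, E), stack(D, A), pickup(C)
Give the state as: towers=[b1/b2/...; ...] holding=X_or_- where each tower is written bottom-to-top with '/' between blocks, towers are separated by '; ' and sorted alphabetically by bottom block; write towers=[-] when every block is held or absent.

step 1 (putdown(B)) [no-op]: towers=[A; B; C; E/D] holding=-
step 2 (unstack(D, E)): towers=[A; B; C; E] holding=D
step 3 (stack(D, A)): towers=[A/D; B; C; E] holding=-
step 4 (pickup(C)): towers=[A/D; B; E] holding=C

towers=[A/D; B; E] holding=C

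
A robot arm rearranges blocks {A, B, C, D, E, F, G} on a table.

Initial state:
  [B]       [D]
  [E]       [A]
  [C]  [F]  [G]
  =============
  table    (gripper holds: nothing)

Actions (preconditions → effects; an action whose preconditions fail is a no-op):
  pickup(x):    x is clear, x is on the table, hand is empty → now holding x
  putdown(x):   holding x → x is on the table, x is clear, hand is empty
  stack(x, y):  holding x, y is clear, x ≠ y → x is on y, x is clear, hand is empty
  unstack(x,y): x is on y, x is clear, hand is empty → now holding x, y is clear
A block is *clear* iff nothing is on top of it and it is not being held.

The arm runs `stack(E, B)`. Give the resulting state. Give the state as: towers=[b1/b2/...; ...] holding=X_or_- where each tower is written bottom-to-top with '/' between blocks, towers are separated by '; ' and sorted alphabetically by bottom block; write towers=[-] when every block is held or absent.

before: towers=[C/E/B; F; G/A/D] holding=-
pre[stack(E, B)]: holding(E) no, clear(B) yes, E≠B yes
holding(E) unmet → stack(E, B) is a no-op
after:  towers=[C/E/B; F; G/A/D] holding=-

towers=[C/E/B; F; G/A/D] holding=-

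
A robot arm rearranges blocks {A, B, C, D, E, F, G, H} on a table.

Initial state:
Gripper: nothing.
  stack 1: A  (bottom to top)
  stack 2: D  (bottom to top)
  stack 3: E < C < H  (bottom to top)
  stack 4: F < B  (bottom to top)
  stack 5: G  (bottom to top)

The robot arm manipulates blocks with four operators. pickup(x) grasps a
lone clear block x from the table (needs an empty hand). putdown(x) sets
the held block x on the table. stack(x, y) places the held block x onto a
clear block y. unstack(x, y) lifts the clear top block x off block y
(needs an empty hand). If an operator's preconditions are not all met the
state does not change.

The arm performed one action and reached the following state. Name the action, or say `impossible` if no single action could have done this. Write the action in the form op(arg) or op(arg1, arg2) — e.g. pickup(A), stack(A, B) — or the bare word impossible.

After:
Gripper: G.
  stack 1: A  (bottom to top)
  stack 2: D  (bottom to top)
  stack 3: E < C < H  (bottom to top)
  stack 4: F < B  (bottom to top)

target: towers=[A; D; E/C/H; F/B] holding=G
         pickup(G) → towers=[A; D; E/C/H; F/B] holding=G  ← match
         pickup(A) → towers=[D; E/C/H; F/B; G] holding=A
     unstack(H, C) → towers=[A; D; E/C; F/B; G] holding=H
     unstack(B, F) → towers=[A; D; E/C/H; F; G] holding=B
         pickup(D) → towers=[A; E/C/H; F/B; G] holding=D

pickup(G)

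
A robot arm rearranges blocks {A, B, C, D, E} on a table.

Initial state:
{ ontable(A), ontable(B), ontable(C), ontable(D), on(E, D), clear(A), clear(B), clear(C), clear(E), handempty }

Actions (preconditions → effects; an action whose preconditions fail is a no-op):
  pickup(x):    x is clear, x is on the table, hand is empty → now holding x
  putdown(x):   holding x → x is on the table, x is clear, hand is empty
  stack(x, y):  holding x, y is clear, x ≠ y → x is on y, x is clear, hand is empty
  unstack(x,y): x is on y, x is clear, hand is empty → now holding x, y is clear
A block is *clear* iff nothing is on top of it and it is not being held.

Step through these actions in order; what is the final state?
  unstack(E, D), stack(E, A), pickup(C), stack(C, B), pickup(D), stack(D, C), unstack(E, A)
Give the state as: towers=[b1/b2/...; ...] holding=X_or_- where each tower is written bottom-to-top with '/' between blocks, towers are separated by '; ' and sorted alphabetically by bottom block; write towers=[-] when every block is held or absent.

towers=[A; B/C/D] holding=E

step 1 (unstack(E, D)): towers=[A; B; C; D] holding=E
step 2 (stack(E, A)): towers=[A/E; B; C; D] holding=-
step 3 (pickup(C)): towers=[A/E; B; D] holding=C
step 4 (stack(C, B)): towers=[A/E; B/C; D] holding=-
step 5 (pickup(D)): towers=[A/E; B/C] holding=D
step 6 (stack(D, C)): towers=[A/E; B/C/D] holding=-
step 7 (unstack(E, A)): towers=[A; B/C/D] holding=E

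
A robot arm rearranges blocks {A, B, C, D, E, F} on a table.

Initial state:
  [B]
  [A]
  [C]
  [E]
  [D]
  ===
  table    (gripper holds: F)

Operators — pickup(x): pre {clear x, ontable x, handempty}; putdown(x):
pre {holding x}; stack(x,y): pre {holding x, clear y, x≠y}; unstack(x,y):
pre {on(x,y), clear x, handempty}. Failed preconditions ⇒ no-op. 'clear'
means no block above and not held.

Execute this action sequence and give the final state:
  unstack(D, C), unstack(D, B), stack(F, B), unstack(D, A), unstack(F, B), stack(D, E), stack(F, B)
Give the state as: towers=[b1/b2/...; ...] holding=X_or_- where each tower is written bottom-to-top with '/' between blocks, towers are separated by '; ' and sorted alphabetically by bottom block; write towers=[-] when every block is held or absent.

towers=[D/E/C/A/B/F] holding=-

step 1 (unstack(D, C)) [no-op]: towers=[D/E/C/A/B] holding=F
step 2 (unstack(D, B)) [no-op]: towers=[D/E/C/A/B] holding=F
step 3 (stack(F, B)): towers=[D/E/C/A/B/F] holding=-
step 4 (unstack(D, A)) [no-op]: towers=[D/E/C/A/B/F] holding=-
step 5 (unstack(F, B)): towers=[D/E/C/A/B] holding=F
step 6 (stack(D, E)) [no-op]: towers=[D/E/C/A/B] holding=F
step 7 (stack(F, B)): towers=[D/E/C/A/B/F] holding=-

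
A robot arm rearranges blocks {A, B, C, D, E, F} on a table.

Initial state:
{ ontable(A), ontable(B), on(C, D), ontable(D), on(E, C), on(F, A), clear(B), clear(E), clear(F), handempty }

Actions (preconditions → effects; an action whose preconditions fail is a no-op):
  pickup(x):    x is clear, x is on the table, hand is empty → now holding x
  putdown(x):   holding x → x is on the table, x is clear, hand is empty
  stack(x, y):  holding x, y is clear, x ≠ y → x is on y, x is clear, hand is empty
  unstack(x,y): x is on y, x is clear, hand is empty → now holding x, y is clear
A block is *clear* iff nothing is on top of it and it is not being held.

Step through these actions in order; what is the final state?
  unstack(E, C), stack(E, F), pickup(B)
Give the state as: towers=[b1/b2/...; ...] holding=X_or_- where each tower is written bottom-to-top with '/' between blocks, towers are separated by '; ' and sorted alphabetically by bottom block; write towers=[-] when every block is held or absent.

step 1 (unstack(E, C)): towers=[A/F; B; D/C] holding=E
step 2 (stack(E, F)): towers=[A/F/E; B; D/C] holding=-
step 3 (pickup(B)): towers=[A/F/E; D/C] holding=B

towers=[A/F/E; D/C] holding=B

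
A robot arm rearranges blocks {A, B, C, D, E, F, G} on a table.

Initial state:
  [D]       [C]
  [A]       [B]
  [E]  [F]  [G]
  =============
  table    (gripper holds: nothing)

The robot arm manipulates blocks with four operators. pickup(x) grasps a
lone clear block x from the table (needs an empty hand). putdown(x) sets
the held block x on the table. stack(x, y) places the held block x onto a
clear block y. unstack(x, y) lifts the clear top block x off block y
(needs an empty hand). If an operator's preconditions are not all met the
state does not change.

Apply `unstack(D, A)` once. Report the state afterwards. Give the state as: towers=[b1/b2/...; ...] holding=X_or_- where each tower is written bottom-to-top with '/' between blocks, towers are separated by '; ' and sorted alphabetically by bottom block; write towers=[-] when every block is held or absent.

towers=[E/A; F; G/B/C] holding=D

before: towers=[E/A/D; F; G/B/C] holding=-
pre[unstack(D, A)]: on(D,A) ✓, clear(D) ✓, handempty ✓
all met → apply unstack(D, A)
after:  towers=[E/A; F; G/B/C] holding=D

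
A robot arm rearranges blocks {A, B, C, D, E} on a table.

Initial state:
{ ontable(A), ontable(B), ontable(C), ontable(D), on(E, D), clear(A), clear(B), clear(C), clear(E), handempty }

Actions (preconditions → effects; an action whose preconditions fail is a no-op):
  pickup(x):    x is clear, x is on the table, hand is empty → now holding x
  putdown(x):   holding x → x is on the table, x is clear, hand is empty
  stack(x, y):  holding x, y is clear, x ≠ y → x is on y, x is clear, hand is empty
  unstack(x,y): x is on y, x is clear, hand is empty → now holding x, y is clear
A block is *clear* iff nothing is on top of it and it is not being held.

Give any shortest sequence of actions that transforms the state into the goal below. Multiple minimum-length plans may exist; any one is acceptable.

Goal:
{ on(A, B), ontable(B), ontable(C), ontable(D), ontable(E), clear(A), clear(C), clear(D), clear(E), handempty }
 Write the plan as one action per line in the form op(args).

step 1 (pickup(A)): towers=[B; C; D/E] holding=A
step 2 (stack(A, B)): towers=[B/A; C; D/E] holding=-
step 3 (unstack(E, D)): towers=[B/A; C; D] holding=E
step 4 (putdown(E)): towers=[B/A; C; D; E] holding=-
goal check: towers=[B/A; C; D; E] holding=- — reached (length 4, optimal by BFS)

pickup(A)
stack(A, B)
unstack(E, D)
putdown(E)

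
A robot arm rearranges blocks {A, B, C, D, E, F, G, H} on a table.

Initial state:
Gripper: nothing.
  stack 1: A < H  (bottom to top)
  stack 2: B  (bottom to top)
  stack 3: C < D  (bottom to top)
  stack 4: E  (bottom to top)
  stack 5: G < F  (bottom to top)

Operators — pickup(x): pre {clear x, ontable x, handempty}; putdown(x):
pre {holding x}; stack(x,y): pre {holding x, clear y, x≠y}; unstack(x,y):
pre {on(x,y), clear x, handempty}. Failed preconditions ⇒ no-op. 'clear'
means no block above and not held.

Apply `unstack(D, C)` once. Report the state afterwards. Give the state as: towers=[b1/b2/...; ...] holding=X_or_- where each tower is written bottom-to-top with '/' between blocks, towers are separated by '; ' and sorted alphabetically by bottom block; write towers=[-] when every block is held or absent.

towers=[A/H; B; C; E; G/F] holding=D

before: towers=[A/H; B; C/D; E; G/F] holding=-
pre[unstack(D, C)]: on(D,C) ok, clear(D) ok, handempty ok
all met → apply unstack(D, C)
after:  towers=[A/H; B; C; E; G/F] holding=D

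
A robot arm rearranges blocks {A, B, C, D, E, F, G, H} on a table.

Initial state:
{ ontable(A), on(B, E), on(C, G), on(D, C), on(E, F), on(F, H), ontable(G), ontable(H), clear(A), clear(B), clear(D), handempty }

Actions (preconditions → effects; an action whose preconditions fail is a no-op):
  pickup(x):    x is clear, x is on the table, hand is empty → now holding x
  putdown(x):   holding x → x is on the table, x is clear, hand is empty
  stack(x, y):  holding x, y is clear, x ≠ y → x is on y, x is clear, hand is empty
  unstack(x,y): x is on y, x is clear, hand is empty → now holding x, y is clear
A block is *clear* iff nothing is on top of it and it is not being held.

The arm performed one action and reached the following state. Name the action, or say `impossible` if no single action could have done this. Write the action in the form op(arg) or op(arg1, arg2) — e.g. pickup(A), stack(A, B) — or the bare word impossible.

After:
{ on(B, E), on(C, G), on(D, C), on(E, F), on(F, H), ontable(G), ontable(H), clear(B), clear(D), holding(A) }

pickup(A)

target: towers=[G/C/D; H/F/E/B] holding=A
         pickup(A) → towers=[G/C/D; H/F/E/B] holding=A  ← match
     unstack(B, E) → towers=[A; G/C/D; H/F/E] holding=B
     unstack(D, C) → towers=[A; G/C; H/F/E/B] holding=D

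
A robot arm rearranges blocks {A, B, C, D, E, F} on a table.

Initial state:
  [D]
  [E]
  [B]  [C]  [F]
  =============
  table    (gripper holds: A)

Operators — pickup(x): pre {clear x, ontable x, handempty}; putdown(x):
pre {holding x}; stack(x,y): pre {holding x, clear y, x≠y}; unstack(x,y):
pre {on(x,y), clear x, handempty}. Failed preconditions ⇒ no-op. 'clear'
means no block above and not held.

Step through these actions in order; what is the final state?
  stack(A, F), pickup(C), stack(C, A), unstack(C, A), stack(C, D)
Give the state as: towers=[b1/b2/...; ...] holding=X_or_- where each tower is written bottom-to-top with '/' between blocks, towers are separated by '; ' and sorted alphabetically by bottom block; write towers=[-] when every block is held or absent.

towers=[B/E/D/C; F/A] holding=-

step 1 (stack(A, F)): towers=[B/E/D; C; F/A] holding=-
step 2 (pickup(C)): towers=[B/E/D; F/A] holding=C
step 3 (stack(C, A)): towers=[B/E/D; F/A/C] holding=-
step 4 (unstack(C, A)): towers=[B/E/D; F/A] holding=C
step 5 (stack(C, D)): towers=[B/E/D/C; F/A] holding=-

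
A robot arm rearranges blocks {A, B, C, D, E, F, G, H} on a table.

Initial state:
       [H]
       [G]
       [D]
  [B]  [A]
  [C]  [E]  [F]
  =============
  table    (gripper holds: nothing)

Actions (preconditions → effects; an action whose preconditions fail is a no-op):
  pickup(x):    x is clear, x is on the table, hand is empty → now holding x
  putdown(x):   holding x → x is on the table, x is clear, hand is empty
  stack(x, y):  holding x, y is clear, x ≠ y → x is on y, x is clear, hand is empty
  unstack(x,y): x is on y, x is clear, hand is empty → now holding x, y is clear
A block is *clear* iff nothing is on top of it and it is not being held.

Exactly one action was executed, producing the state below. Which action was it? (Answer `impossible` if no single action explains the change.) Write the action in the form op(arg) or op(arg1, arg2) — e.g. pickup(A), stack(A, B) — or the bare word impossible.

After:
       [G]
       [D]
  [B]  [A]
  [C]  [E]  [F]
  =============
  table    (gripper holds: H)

target: towers=[C/B; E/A/D/G; F] holding=H
     unstack(H, G) → towers=[C/B; E/A/D/G; F] holding=H  ← match
     unstack(B, C) → towers=[C; E/A/D/G/H; F] holding=B
         pickup(F) → towers=[C/B; E/A/D/G/H] holding=F

unstack(H, G)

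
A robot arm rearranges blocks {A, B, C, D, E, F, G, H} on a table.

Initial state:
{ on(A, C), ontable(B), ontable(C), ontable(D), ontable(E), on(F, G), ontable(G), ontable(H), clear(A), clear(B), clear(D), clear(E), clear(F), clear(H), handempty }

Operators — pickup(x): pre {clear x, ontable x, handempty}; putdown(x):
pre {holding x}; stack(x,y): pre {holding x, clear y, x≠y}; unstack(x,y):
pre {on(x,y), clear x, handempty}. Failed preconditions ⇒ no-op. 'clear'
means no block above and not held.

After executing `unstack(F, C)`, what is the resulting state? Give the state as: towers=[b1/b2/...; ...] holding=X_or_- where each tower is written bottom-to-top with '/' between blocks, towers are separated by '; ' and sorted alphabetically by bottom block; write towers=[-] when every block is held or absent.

towers=[B; C/A; D; E; G/F; H] holding=-

before: towers=[B; C/A; D; E; G/F; H] holding=-
pre[unstack(F, C)]: on(F,C) no, clear(F) yes, handempty yes
on(F,C) unmet → unstack(F, C) is a no-op
after:  towers=[B; C/A; D; E; G/F; H] holding=-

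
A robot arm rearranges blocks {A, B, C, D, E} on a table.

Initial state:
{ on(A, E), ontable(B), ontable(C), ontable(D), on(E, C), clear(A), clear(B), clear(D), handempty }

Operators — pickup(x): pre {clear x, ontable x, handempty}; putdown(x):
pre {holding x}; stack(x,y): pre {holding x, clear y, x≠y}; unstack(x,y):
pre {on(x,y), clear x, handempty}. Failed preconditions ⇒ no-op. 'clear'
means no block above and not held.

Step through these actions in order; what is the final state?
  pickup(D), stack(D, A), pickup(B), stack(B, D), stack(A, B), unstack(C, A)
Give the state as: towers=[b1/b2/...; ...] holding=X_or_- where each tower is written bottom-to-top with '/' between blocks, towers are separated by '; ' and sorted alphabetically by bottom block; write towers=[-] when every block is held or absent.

towers=[C/E/A/D/B] holding=-

step 1 (pickup(D)): towers=[B; C/E/A] holding=D
step 2 (stack(D, A)): towers=[B; C/E/A/D] holding=-
step 3 (pickup(B)): towers=[C/E/A/D] holding=B
step 4 (stack(B, D)): towers=[C/E/A/D/B] holding=-
step 5 (stack(A, B)) [no-op]: towers=[C/E/A/D/B] holding=-
step 6 (unstack(C, A)) [no-op]: towers=[C/E/A/D/B] holding=-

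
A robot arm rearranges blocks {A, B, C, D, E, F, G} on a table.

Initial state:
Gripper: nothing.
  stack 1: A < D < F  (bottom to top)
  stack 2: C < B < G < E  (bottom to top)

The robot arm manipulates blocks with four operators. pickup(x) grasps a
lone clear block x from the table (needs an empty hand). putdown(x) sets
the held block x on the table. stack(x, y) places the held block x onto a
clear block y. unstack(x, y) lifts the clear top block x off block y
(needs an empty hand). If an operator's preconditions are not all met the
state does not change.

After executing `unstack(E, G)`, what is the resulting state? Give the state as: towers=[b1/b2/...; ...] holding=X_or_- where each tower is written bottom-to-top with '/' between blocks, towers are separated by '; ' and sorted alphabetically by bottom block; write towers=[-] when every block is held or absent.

towers=[A/D/F; C/B/G] holding=E

before: towers=[A/D/F; C/B/G/E] holding=-
pre[unstack(E, G)]: on(E,G) ok, clear(E) ok, handempty ok
all met → apply unstack(E, G)
after:  towers=[A/D/F; C/B/G] holding=E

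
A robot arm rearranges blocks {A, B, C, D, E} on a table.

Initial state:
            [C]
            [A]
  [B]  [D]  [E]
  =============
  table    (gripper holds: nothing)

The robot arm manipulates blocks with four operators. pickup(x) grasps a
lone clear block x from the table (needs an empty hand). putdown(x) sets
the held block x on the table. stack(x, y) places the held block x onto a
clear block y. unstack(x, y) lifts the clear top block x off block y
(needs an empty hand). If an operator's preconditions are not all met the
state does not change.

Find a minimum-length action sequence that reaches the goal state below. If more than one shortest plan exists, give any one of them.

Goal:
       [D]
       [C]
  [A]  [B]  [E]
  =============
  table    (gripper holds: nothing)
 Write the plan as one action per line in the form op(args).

step 1 (unstack(C, A)): towers=[B; D; E/A] holding=C
step 2 (stack(C, B)): towers=[B/C; D; E/A] holding=-
step 3 (pickup(D)): towers=[B/C; E/A] holding=D
step 4 (stack(D, C)): towers=[B/C/D; E/A] holding=-
step 5 (unstack(A, E)): towers=[B/C/D; E] holding=A
step 6 (putdown(A)): towers=[A; B/C/D; E] holding=-
goal check: towers=[A; B/C/D; E] holding=- — reached (length 6, optimal by BFS)

unstack(C, A)
stack(C, B)
pickup(D)
stack(D, C)
unstack(A, E)
putdown(A)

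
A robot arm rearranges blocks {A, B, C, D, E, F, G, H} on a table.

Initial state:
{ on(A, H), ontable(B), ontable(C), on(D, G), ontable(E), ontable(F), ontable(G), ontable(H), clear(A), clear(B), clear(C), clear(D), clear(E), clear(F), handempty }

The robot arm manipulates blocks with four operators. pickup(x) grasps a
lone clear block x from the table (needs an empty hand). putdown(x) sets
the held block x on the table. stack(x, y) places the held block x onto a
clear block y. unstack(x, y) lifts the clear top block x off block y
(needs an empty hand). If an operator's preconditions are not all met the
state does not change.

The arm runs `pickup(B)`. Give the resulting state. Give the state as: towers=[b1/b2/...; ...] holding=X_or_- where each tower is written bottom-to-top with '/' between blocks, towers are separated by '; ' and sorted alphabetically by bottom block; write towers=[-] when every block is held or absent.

before: towers=[B; C; E; F; G/D; H/A] holding=-
pre[pickup(B)]: clear(B) yes, ontable(B) yes, handempty yes
all met → apply pickup(B)
after:  towers=[C; E; F; G/D; H/A] holding=B

towers=[C; E; F; G/D; H/A] holding=B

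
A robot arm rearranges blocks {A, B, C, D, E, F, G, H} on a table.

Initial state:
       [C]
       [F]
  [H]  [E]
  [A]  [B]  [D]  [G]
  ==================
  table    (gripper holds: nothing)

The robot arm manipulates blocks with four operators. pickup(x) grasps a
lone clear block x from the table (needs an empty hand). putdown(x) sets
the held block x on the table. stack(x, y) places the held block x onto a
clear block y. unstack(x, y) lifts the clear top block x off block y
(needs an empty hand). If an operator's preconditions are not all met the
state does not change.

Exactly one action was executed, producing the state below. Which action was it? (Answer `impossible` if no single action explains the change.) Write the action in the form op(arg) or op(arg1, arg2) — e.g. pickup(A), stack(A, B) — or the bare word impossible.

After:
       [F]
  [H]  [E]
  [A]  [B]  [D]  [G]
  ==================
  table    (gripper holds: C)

unstack(C, F)

target: towers=[A/H; B/E/F; D; G] holding=C
         pickup(G) → towers=[A/H; B/E/F/C; D] holding=G
     unstack(H, A) → towers=[A; B/E/F/C; D; G] holding=H
         pickup(D) → towers=[A/H; B/E/F/C; G] holding=D
     unstack(C, F) → towers=[A/H; B/E/F; D; G] holding=C  ← match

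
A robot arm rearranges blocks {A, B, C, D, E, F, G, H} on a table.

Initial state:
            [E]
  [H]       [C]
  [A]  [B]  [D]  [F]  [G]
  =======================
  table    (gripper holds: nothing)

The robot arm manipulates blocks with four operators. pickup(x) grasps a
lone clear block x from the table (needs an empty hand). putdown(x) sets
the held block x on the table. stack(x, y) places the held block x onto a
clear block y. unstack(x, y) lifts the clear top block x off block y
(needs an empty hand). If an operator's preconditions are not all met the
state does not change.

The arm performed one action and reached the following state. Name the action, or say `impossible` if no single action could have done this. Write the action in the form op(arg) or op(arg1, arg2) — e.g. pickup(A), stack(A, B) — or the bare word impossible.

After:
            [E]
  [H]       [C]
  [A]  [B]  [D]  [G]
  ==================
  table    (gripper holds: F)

target: towers=[A/H; B; D/C/E; G] holding=F
         pickup(G) → towers=[A/H; B; D/C/E; F] holding=G
     unstack(E, C) → towers=[A/H; B; D/C; F; G] holding=E
     unstack(H, A) → towers=[A; B; D/C/E; F; G] holding=H
         pickup(B) → towers=[A/H; D/C/E; F; G] holding=B
         pickup(F) → towers=[A/H; B; D/C/E; G] holding=F  ← match

pickup(F)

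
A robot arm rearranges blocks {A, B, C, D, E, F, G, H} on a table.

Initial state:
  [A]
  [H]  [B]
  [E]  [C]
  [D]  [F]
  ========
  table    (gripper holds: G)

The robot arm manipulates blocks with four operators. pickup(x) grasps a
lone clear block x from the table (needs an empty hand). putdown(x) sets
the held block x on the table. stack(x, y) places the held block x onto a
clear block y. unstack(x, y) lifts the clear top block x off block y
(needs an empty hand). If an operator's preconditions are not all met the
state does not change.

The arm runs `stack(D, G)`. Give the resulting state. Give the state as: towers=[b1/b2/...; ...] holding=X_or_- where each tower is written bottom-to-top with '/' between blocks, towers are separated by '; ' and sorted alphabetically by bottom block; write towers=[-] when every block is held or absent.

before: towers=[D/E/H/A; F/C/B] holding=G
pre[stack(D, G)]: holding(D) no, clear(G) no, D≠G yes
holding(D), clear(G) unmet → stack(D, G) is a no-op
after:  towers=[D/E/H/A; F/C/B] holding=G

towers=[D/E/H/A; F/C/B] holding=G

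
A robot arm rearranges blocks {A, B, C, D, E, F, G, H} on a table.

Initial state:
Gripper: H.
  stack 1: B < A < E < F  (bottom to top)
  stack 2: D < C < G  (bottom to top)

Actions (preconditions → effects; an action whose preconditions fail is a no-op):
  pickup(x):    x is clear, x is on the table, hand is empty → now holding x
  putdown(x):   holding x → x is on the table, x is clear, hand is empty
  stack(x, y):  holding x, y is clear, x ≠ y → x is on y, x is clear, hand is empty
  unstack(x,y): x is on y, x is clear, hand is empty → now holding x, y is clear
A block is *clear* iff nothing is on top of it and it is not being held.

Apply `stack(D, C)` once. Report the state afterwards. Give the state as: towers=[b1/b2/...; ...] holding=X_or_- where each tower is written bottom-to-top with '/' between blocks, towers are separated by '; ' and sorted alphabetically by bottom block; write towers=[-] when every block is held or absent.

towers=[B/A/E/F; D/C/G] holding=H

before: towers=[B/A/E/F; D/C/G] holding=H
pre[stack(D, C)]: holding(D) ✗, clear(C) ✗, D≠C ✓
holding(D), clear(C) unmet → stack(D, C) is a no-op
after:  towers=[B/A/E/F; D/C/G] holding=H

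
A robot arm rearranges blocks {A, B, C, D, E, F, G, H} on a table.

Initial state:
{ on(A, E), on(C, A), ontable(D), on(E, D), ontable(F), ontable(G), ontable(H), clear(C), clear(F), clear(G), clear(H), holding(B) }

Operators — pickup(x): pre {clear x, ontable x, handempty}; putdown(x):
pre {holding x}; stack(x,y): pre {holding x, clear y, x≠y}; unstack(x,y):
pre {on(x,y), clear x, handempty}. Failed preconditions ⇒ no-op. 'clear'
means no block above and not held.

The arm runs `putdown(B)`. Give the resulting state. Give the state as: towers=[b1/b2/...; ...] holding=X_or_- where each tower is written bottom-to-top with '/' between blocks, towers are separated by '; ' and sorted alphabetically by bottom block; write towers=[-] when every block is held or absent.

before: towers=[D/E/A/C; F; G; H] holding=B
pre[putdown(B)]: holding(B) ✓
all met → apply putdown(B)
after:  towers=[B; D/E/A/C; F; G; H] holding=-

towers=[B; D/E/A/C; F; G; H] holding=-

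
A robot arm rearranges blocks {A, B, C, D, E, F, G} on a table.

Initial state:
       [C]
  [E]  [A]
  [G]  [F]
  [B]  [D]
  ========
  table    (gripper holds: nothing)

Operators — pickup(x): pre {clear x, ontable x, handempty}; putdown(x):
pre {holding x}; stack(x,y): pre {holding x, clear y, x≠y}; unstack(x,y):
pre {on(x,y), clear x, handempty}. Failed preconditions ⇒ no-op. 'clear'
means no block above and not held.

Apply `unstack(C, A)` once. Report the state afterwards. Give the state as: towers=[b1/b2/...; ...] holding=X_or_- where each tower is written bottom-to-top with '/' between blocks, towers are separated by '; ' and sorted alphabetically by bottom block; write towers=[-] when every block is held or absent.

towers=[B/G/E; D/F/A] holding=C

before: towers=[B/G/E; D/F/A/C] holding=-
pre[unstack(C, A)]: on(C,A) yes, clear(C) yes, handempty yes
all met → apply unstack(C, A)
after:  towers=[B/G/E; D/F/A] holding=C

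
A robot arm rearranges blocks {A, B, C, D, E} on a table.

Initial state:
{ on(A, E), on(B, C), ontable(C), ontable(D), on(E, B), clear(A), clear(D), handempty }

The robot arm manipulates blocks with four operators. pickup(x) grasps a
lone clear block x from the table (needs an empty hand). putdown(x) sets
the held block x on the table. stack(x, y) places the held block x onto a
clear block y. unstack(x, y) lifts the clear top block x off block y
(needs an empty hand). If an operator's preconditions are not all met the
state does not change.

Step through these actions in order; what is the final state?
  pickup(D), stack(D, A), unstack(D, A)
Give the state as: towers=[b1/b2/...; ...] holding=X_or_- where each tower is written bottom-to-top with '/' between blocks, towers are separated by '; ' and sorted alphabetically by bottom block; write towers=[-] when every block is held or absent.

step 1 (pickup(D)): towers=[C/B/E/A] holding=D
step 2 (stack(D, A)): towers=[C/B/E/A/D] holding=-
step 3 (unstack(D, A)): towers=[C/B/E/A] holding=D

towers=[C/B/E/A] holding=D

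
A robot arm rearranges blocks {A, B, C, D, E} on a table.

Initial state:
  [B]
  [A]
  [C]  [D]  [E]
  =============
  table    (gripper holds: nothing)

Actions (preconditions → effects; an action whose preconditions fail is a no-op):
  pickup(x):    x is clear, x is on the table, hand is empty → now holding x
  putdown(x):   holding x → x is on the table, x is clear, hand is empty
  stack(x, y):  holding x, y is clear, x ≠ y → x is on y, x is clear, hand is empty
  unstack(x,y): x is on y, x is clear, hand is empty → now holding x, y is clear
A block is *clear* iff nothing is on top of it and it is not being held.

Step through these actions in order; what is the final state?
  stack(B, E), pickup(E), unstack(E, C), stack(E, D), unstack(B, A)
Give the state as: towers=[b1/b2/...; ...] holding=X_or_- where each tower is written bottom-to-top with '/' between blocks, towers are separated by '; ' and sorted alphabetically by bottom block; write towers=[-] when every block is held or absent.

step 1 (stack(B, E)) [no-op]: towers=[C/A/B; D; E] holding=-
step 2 (pickup(E)): towers=[C/A/B; D] holding=E
step 3 (unstack(E, C)) [no-op]: towers=[C/A/B; D] holding=E
step 4 (stack(E, D)): towers=[C/A/B; D/E] holding=-
step 5 (unstack(B, A)): towers=[C/A; D/E] holding=B

towers=[C/A; D/E] holding=B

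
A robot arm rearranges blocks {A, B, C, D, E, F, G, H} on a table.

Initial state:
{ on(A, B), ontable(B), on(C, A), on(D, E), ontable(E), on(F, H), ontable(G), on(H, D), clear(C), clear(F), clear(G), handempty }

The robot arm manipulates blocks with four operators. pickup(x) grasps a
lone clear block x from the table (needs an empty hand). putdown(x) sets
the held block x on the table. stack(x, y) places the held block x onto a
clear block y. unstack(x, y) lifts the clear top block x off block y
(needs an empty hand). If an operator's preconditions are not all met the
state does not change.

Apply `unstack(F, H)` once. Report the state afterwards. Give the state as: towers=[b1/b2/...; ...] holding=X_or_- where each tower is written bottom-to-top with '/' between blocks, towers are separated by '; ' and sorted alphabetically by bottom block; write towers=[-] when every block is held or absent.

towers=[B/A/C; E/D/H; G] holding=F

before: towers=[B/A/C; E/D/H/F; G] holding=-
pre[unstack(F, H)]: on(F,H) ok, clear(F) ok, handempty ok
all met → apply unstack(F, H)
after:  towers=[B/A/C; E/D/H; G] holding=F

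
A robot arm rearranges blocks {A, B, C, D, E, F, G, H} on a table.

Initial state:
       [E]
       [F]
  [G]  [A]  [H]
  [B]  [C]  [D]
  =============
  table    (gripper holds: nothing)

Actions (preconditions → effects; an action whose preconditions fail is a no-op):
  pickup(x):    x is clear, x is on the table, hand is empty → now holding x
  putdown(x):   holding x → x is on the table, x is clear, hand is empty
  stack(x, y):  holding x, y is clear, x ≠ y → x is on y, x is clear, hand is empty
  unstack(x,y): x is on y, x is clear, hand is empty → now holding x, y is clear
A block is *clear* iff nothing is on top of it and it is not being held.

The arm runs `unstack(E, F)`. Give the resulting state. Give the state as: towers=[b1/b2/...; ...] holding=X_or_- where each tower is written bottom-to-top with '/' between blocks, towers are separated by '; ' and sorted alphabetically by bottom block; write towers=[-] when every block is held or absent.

towers=[B/G; C/A/F; D/H] holding=E

before: towers=[B/G; C/A/F/E; D/H] holding=-
pre[unstack(E, F)]: on(E,F) yes, clear(E) yes, handempty yes
all met → apply unstack(E, F)
after:  towers=[B/G; C/A/F; D/H] holding=E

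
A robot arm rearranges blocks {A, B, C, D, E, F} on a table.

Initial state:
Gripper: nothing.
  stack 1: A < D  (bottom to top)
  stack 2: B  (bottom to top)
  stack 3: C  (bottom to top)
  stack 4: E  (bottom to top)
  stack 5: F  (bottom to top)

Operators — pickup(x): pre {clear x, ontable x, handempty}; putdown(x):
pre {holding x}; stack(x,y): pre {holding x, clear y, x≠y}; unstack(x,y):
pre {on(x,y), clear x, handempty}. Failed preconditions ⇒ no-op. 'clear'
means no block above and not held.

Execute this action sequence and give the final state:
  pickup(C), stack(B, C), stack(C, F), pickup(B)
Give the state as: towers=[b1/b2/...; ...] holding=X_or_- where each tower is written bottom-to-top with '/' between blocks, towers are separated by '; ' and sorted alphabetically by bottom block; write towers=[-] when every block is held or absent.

step 1 (pickup(C)): towers=[A/D; B; E; F] holding=C
step 2 (stack(B, C)) [no-op]: towers=[A/D; B; E; F] holding=C
step 3 (stack(C, F)): towers=[A/D; B; E; F/C] holding=-
step 4 (pickup(B)): towers=[A/D; E; F/C] holding=B

towers=[A/D; E; F/C] holding=B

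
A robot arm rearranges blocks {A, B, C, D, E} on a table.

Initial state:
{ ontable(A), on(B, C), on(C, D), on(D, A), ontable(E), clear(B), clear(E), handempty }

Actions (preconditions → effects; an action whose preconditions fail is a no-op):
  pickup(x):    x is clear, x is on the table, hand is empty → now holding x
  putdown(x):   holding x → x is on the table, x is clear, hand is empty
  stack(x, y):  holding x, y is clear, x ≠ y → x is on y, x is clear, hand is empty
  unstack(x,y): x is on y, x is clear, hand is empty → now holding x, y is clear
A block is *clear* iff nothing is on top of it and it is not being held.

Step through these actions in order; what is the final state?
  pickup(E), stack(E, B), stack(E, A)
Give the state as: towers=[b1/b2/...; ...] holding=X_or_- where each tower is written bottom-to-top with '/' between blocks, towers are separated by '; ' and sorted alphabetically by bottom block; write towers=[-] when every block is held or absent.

step 1 (pickup(E)): towers=[A/D/C/B] holding=E
step 2 (stack(E, B)): towers=[A/D/C/B/E] holding=-
step 3 (stack(E, A)) [no-op]: towers=[A/D/C/B/E] holding=-

towers=[A/D/C/B/E] holding=-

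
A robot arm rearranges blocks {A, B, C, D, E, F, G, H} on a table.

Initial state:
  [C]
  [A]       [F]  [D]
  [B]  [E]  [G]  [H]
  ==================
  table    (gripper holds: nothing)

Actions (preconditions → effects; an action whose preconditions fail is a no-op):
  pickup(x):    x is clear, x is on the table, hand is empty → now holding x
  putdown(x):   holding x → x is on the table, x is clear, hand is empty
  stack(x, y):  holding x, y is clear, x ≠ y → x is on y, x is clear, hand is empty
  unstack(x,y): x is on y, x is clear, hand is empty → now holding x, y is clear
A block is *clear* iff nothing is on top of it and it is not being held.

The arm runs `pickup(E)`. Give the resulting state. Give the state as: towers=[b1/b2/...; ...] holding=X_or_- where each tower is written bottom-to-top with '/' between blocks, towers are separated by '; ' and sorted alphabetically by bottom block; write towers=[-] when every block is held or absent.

towers=[B/A/C; G/F; H/D] holding=E

before: towers=[B/A/C; E; G/F; H/D] holding=-
pre[pickup(E)]: clear(E) yes, ontable(E) yes, handempty yes
all met → apply pickup(E)
after:  towers=[B/A/C; G/F; H/D] holding=E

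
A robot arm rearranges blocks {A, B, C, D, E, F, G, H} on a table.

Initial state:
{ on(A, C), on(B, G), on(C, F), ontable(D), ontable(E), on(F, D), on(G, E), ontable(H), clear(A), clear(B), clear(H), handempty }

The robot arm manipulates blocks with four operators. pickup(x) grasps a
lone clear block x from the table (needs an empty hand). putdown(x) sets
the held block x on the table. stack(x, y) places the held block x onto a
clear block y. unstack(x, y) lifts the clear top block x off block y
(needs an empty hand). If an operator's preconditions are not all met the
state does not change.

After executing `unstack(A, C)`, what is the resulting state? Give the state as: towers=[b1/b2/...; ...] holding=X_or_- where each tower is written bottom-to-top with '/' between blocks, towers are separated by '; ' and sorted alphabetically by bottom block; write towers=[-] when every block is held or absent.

before: towers=[D/F/C/A; E/G/B; H] holding=-
pre[unstack(A, C)]: on(A,C) ✓, clear(A) ✓, handempty ✓
all met → apply unstack(A, C)
after:  towers=[D/F/C; E/G/B; H] holding=A

towers=[D/F/C; E/G/B; H] holding=A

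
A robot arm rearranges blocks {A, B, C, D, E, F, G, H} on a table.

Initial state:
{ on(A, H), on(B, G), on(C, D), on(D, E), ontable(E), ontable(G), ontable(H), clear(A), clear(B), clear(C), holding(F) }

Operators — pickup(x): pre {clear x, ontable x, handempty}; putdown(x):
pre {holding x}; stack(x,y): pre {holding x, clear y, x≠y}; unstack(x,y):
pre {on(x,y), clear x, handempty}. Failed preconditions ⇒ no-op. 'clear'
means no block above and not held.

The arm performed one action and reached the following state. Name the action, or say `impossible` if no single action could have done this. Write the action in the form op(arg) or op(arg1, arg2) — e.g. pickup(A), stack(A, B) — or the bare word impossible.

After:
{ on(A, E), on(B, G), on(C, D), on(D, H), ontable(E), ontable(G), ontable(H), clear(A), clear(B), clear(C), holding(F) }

impossible

target: towers=[E/A; G/B; H/D/C] holding=F
        putdown(F) → towers=[E/D/C; F; G/B; H/A] holding=-
       stack(F, A) → towers=[E/D/C; G/B; H/A/F] holding=-
       stack(F, B) → towers=[E/D/C; G/B/F; H/A] holding=-
       stack(F, C) → towers=[E/D/C/F; G/B; H/A] holding=-
none of the 4 applicable actions match → impossible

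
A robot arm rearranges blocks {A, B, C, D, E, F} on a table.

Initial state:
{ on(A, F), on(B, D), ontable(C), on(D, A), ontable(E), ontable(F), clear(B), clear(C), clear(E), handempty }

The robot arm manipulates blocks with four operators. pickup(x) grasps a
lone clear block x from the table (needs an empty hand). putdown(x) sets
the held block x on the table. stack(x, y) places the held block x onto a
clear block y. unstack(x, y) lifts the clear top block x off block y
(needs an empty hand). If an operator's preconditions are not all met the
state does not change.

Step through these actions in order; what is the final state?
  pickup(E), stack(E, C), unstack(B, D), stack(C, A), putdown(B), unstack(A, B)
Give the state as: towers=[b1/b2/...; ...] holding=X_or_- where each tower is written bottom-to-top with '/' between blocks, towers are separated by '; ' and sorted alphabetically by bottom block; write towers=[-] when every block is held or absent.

step 1 (pickup(E)): towers=[C; F/A/D/B] holding=E
step 2 (stack(E, C)): towers=[C/E; F/A/D/B] holding=-
step 3 (unstack(B, D)): towers=[C/E; F/A/D] holding=B
step 4 (stack(C, A)) [no-op]: towers=[C/E; F/A/D] holding=B
step 5 (putdown(B)): towers=[B; C/E; F/A/D] holding=-
step 6 (unstack(A, B)) [no-op]: towers=[B; C/E; F/A/D] holding=-

towers=[B; C/E; F/A/D] holding=-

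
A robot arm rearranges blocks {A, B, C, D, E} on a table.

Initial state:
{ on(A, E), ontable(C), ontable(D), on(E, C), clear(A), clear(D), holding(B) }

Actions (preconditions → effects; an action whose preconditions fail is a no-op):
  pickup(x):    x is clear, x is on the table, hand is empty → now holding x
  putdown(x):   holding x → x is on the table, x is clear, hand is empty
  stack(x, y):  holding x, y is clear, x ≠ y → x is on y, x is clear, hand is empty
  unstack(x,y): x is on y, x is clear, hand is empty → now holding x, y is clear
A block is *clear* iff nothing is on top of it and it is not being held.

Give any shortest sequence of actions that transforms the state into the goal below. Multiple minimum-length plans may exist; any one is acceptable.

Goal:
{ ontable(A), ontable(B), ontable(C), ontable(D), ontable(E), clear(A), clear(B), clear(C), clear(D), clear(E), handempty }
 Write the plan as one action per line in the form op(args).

step 1 (putdown(B)): towers=[B; C/E/A; D] holding=-
step 2 (unstack(A, E)): towers=[B; C/E; D] holding=A
step 3 (putdown(A)): towers=[A; B; C/E; D] holding=-
step 4 (unstack(E, C)): towers=[A; B; C; D] holding=E
step 5 (putdown(E)): towers=[A; B; C; D; E] holding=-
goal check: towers=[A; B; C; D; E] holding=- — reached (length 5, optimal by BFS)

putdown(B)
unstack(A, E)
putdown(A)
unstack(E, C)
putdown(E)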